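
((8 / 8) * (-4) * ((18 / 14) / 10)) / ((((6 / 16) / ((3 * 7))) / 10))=-288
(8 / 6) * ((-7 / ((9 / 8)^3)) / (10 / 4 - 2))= -28672 / 2187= -13.11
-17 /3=-5.67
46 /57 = 0.81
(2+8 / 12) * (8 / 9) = 64 / 27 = 2.37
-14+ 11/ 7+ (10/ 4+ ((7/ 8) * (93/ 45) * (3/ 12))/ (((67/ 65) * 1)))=-427277/ 45024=-9.49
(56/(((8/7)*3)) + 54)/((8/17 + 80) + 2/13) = 46631/53454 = 0.87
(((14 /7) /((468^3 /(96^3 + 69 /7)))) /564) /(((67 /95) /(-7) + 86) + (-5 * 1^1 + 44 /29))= 5687441285 /15314371143042816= 0.00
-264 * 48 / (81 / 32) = -45056 / 9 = -5006.22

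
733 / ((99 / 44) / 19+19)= 55708 / 1453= 38.34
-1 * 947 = -947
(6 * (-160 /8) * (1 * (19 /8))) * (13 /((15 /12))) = -2964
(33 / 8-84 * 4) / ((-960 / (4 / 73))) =177 / 9344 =0.02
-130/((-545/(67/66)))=871/3597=0.24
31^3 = 29791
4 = 4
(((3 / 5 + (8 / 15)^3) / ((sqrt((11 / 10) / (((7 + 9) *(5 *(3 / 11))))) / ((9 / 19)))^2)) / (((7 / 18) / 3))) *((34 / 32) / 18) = 2328966 / 1528835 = 1.52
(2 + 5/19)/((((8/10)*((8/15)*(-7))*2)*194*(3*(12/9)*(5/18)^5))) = -7617321/25802000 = -0.30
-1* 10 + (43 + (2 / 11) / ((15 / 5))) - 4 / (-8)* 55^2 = 102007 / 66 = 1545.56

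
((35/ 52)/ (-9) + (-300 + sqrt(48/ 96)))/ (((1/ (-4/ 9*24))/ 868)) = 975180640/ 351 - 13888*sqrt(2)/ 3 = 2771745.56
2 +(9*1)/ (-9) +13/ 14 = 27/ 14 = 1.93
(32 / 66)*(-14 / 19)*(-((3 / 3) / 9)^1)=224 / 5643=0.04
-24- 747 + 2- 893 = -1662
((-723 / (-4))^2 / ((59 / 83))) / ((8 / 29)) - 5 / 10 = 1258204927 / 7552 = 166605.53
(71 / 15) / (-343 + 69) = -71 / 4110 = -0.02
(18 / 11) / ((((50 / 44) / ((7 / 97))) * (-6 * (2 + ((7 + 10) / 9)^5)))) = -2480058 / 3729540875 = -0.00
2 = 2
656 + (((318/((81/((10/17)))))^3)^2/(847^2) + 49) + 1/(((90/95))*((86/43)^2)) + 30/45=705.93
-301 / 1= -301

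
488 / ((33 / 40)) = 19520 / 33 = 591.52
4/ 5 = 0.80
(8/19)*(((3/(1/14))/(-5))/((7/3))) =-144/95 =-1.52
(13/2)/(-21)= -13/42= -0.31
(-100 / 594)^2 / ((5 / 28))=0.16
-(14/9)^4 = -38416/6561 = -5.86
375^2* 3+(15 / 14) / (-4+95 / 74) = 197859190 / 469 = 421874.61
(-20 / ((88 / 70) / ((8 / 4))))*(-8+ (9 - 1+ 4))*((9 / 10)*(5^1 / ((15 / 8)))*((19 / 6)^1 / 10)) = -1064 / 11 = -96.73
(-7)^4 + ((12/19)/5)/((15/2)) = 1140483/475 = 2401.02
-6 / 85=-0.07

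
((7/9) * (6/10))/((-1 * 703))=-7/10545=-0.00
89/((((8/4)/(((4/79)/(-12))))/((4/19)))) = -178/4503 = -0.04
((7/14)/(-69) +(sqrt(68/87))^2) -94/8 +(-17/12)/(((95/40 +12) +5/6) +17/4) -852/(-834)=-1736530595/173187884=-10.03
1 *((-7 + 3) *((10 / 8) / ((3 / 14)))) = -70 / 3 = -23.33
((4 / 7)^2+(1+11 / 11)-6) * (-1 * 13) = 2340 / 49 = 47.76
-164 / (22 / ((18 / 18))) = -82 / 11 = -7.45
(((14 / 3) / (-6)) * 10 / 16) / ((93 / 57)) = -665 / 2232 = -0.30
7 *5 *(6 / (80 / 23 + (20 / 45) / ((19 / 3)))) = 137655 / 2326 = 59.18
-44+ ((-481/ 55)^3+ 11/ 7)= -828405862/ 1164625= -711.31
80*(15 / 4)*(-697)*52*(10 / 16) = -6795750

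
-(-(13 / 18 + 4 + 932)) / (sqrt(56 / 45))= 16861*sqrt(70) / 168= 839.70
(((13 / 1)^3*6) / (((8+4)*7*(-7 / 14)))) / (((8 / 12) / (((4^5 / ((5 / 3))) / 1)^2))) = -31100239872 / 175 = -177715656.41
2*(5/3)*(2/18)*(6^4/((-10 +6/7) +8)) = -420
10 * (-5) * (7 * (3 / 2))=-525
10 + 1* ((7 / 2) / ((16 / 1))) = 327 / 32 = 10.22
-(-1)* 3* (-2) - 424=-430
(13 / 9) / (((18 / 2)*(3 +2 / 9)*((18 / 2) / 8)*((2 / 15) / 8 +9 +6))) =2080 / 705483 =0.00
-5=-5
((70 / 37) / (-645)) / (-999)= 14 / 4768227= 0.00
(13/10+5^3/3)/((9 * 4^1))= 1289/1080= 1.19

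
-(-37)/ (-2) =-37/ 2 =-18.50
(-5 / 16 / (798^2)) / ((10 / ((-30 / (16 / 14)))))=5 / 3881472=0.00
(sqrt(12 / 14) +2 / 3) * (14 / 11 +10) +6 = 124 * sqrt(42) / 77 +446 / 33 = 23.95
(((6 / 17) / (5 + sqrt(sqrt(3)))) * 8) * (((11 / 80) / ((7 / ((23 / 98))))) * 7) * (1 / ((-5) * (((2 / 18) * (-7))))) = -6831 * 3^(1 / 4) / 7253764 - 6831 * 3^(3 / 4) / 181344100 + 6831 * sqrt(3) / 36268820 + 34155 / 7253764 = 0.00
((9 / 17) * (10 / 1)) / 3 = 1.76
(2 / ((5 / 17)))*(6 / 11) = 3.71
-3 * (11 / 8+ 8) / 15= -15 / 8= -1.88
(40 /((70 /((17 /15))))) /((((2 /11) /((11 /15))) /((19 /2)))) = 39083 /1575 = 24.81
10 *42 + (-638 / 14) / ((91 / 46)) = 252866 / 637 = 396.96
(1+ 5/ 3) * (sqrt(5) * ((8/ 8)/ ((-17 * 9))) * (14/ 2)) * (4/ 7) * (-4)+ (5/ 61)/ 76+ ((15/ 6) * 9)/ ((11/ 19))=128 * sqrt(5)/ 459+ 1981945/ 50996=39.49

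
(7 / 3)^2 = 49 / 9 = 5.44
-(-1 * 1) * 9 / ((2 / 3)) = 27 / 2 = 13.50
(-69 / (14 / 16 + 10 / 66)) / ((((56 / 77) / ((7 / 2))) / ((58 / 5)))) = -5084541 / 1355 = -3752.43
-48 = -48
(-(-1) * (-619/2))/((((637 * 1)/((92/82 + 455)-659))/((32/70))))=41190736/914095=45.06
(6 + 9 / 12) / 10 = 27 / 40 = 0.68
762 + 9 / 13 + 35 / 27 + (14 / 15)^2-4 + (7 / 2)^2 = 27136151 / 35100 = 773.11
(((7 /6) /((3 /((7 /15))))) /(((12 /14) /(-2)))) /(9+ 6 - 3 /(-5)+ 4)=-7 /324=-0.02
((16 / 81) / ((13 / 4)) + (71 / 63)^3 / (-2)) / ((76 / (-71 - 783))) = 259720127 / 35292348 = 7.36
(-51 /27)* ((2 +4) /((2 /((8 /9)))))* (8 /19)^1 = -1088 /513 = -2.12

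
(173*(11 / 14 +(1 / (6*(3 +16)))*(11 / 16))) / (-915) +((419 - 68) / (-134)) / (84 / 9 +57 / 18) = -1405994039 / 3913711200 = -0.36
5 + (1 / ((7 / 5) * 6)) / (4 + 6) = 5.01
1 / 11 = 0.09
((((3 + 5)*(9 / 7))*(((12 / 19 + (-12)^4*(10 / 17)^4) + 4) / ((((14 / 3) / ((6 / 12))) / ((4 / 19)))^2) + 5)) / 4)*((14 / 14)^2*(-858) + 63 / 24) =-1547399687491467 / 112282625644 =-13781.29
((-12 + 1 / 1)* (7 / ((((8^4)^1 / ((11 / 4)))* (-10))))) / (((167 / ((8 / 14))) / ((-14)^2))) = 5929 / 1710080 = 0.00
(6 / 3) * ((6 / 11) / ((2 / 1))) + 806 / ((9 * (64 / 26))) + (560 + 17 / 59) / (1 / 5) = 265262527 / 93456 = 2838.37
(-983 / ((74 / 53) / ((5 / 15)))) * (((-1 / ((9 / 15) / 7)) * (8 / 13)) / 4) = 1823465 / 4329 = 421.22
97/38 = 2.55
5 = 5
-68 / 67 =-1.01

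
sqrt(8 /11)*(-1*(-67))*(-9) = -1206*sqrt(22) /11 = -514.24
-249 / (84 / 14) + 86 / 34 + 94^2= 299099 / 34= 8797.03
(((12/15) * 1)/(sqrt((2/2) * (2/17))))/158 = sqrt(34)/395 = 0.01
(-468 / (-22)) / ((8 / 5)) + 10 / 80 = 1181 / 88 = 13.42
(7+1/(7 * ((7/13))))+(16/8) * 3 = 650/49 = 13.27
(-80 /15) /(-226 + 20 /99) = 264 /11177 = 0.02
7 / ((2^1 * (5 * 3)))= 7 / 30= 0.23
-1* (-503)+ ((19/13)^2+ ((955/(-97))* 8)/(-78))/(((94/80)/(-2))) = 1150263859/2311413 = 497.65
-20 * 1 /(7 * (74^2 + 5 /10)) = -40 /76671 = -0.00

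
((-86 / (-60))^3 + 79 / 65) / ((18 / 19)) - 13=-54390371 / 6318000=-8.61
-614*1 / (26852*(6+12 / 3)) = -307 / 134260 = -0.00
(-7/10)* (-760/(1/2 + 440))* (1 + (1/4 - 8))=-7182/881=-8.15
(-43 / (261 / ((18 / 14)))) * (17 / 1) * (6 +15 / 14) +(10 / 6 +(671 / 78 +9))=-114438 / 18473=-6.19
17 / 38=0.45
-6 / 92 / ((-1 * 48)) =1 / 736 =0.00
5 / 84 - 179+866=57713 / 84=687.06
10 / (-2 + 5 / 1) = 10 / 3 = 3.33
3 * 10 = 30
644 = 644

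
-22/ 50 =-11/ 25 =-0.44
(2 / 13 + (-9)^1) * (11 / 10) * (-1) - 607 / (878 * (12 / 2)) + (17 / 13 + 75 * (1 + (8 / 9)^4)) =6627290743 / 49924836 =132.75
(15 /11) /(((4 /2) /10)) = 75 /11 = 6.82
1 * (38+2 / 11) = 420 / 11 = 38.18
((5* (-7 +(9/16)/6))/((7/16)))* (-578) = 319345/7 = 45620.71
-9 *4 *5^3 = -4500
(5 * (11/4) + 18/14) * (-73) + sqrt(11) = -30733/28 + sqrt(11) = -1094.29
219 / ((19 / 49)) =564.79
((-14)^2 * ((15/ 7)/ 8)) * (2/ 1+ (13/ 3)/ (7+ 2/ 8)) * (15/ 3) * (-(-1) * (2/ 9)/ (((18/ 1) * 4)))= 19775/ 9396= 2.10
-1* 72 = -72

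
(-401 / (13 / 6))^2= 34253.47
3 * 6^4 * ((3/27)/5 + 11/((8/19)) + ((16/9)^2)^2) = 18967034/135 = 140496.55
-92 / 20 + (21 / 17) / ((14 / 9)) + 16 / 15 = -1397 / 510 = -2.74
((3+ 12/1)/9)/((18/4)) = 10/27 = 0.37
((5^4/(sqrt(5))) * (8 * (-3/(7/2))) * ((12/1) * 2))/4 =-36000 * sqrt(5)/7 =-11499.78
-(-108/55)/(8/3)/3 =0.25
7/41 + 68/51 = 185/123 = 1.50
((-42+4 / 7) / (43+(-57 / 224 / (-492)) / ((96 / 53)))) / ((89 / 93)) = -2717540352 / 2699320427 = -1.01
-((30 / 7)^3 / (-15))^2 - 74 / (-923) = -2981813974 / 108590027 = -27.46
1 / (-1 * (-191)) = 1 / 191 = 0.01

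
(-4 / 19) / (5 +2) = -4 / 133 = -0.03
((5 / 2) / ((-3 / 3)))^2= 25 / 4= 6.25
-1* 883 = -883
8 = 8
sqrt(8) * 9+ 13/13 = 1+ 18 * sqrt(2) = 26.46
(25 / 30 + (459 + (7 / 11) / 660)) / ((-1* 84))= -370933 / 67760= -5.47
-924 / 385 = -12 / 5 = -2.40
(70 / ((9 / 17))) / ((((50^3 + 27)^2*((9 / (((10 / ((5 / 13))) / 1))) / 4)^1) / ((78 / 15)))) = 91936 / 180881687007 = 0.00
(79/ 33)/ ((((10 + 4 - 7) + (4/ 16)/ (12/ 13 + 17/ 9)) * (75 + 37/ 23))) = 0.00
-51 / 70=-0.73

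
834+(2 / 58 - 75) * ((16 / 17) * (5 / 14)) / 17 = 48841318 / 58667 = 832.52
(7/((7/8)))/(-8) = -1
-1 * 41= -41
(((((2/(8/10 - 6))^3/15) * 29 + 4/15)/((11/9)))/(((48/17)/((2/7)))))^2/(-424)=-7703748441/19414553340582400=-0.00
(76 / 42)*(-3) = -38 / 7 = -5.43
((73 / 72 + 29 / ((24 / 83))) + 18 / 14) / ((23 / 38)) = 491207 / 2898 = 169.50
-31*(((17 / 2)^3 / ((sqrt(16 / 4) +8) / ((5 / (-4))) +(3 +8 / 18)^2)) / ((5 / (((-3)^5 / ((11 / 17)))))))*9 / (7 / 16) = 7612303.76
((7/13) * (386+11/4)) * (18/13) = 97965/338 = 289.84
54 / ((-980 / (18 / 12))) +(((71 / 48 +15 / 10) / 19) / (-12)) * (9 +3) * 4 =-9913 / 13965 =-0.71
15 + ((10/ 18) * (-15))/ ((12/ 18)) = 5/ 2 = 2.50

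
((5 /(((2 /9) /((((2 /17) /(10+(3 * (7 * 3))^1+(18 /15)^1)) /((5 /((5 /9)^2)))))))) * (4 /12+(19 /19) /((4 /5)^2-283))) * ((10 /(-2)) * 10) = -4850000 /133563339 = -0.04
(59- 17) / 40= 21 / 20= 1.05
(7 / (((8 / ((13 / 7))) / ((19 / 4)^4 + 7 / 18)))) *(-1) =-15259205 / 18432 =-827.86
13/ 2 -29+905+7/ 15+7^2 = 27959/ 30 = 931.97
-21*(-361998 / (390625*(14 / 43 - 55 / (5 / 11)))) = -326884194 / 2026953125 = -0.16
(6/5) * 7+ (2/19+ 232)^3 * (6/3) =857661498078/34295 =25008353.93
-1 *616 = -616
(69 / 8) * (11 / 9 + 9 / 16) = 5911 / 384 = 15.39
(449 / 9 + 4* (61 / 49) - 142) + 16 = -31369 / 441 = -71.13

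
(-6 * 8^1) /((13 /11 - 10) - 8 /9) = 4752 /961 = 4.94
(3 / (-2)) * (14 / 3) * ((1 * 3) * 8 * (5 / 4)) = -210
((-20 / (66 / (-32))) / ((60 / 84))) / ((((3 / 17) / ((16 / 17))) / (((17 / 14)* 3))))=8704 / 33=263.76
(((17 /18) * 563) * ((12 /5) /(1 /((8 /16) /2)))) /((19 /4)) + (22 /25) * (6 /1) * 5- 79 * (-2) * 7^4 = 108143696 /285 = 379451.56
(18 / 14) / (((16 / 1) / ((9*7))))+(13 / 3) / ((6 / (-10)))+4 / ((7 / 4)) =127 / 1008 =0.13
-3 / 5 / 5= -3 / 25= -0.12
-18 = -18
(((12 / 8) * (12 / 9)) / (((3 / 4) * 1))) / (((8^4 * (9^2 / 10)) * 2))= 5 / 124416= 0.00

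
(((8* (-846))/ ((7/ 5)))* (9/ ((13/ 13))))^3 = -28250009058816000/ 343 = -82361542445527.70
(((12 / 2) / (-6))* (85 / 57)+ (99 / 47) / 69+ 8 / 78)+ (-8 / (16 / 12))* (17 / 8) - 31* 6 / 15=-26.51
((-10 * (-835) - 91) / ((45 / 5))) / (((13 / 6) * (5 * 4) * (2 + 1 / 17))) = 46801 / 4550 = 10.29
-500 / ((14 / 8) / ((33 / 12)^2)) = -15125 / 7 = -2160.71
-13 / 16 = -0.81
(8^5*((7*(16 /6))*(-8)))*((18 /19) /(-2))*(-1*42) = -1849688064 /19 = -97352003.37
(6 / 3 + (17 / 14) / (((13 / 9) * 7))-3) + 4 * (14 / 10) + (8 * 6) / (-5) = -6217 / 1274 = -4.88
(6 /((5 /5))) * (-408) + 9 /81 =-22031 /9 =-2447.89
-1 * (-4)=4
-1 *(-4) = 4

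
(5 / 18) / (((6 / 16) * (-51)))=-20 / 1377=-0.01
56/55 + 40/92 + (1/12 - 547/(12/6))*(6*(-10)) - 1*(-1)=20755428/1265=16407.45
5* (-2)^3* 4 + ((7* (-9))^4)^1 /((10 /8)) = 63011044 /5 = 12602208.80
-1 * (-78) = 78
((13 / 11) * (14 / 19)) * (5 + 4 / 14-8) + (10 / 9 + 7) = 569 / 99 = 5.75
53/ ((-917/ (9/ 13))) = -477/ 11921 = -0.04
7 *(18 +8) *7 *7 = 8918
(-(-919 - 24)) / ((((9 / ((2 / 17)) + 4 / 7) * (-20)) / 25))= -33005 / 2158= -15.29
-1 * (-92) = 92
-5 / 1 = -5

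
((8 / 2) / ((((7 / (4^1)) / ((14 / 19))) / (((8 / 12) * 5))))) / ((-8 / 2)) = -80 / 57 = -1.40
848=848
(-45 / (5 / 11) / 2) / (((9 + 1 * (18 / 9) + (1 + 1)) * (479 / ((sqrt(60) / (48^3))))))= -11 * sqrt(15) / 76517376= -0.00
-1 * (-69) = 69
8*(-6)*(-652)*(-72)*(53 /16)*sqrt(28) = -14928192*sqrt(7) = -39496283.56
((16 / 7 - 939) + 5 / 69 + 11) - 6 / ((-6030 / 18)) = -149770577 / 161805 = -925.62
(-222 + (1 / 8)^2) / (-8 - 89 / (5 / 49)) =0.25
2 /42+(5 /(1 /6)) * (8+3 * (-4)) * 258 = -650159 /21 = -30959.95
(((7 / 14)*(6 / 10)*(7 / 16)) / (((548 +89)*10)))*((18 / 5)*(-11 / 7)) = -297 / 2548000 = -0.00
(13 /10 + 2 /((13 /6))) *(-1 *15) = -867 /26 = -33.35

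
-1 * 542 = -542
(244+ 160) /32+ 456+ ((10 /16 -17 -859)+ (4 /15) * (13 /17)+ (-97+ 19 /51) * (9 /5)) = -118417 /204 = -580.48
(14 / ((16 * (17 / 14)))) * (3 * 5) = 735 / 68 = 10.81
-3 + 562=559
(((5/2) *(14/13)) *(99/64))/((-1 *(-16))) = 0.26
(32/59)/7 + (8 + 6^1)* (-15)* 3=-260158/413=-629.92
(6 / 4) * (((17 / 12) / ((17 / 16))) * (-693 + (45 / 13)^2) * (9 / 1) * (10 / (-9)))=2301840 / 169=13620.36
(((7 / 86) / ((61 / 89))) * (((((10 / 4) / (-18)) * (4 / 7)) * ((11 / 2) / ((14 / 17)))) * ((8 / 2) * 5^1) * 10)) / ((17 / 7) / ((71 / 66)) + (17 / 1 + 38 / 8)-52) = 53711500 / 119427813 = 0.45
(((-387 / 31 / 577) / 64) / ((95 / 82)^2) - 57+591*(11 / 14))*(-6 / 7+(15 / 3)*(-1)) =-301968515765211 / 126561257200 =-2385.95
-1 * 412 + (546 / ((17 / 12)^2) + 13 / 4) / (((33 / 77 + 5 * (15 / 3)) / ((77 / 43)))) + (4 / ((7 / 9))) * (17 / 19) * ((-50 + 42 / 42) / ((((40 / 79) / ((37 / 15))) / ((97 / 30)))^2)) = -10654709007189011077 / 189126513000000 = -56336.41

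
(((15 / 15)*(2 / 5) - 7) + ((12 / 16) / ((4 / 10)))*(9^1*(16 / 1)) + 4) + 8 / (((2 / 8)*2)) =1417 / 5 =283.40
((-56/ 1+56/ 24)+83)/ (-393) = -88/ 1179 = -0.07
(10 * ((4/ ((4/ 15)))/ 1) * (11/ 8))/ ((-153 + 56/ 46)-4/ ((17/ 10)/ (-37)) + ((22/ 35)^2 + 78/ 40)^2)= -1936256437500/ 555992225329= -3.48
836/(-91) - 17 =-2383/91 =-26.19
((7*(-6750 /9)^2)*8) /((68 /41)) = 322875000 /17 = 18992647.06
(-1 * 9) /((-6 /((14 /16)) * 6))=7 /32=0.22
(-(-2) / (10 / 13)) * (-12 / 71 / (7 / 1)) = -156 / 2485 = -0.06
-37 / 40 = -0.92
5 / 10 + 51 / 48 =25 / 16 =1.56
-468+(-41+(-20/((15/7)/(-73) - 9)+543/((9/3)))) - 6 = -765428/2307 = -331.79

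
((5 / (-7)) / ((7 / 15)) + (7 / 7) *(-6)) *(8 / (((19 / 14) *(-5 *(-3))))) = -1968 / 665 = -2.96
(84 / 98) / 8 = 3 / 28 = 0.11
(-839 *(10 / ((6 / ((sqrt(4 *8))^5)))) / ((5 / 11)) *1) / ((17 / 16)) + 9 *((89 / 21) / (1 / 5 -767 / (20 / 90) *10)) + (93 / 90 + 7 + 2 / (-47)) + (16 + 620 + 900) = 657471480034 / 425826345 -604831744 *sqrt(2) / 51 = -16770245.33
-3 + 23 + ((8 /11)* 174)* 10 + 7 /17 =240457 /187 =1285.87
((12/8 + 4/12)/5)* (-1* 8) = -44/15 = -2.93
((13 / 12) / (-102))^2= 0.00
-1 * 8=-8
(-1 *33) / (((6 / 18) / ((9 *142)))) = -126522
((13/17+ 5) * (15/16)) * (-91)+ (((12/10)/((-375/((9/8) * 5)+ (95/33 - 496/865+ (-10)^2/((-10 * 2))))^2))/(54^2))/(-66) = -10618866539905640585/21591774679275792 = -491.80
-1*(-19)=19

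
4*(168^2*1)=112896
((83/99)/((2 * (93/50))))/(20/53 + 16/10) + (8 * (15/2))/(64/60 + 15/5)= 4375563575/294292548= 14.87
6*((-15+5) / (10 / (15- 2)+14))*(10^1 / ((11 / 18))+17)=-23855 / 176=-135.54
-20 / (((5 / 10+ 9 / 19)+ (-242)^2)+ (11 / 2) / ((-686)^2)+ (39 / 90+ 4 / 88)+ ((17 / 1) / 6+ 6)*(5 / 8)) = -118025476800 / 345643352619599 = -0.00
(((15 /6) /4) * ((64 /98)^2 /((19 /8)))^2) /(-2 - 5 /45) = -377487360 /39540770059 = -0.01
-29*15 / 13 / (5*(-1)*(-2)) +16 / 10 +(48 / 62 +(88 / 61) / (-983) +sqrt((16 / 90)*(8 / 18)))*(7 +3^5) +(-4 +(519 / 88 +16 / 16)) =200*sqrt(10) / 9 +2066273384711 / 10632639160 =264.61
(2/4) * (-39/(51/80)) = -520/17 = -30.59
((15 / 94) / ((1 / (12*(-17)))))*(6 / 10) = -918 / 47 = -19.53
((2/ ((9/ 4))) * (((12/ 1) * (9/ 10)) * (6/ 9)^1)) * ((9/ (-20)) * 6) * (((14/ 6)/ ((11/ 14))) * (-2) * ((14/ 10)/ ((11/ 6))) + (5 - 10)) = 2492208/ 15125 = 164.77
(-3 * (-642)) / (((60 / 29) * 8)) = 9309 / 80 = 116.36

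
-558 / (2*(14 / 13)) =-3627 / 14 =-259.07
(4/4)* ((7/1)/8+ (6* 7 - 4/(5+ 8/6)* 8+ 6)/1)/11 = 6661/1672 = 3.98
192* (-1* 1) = -192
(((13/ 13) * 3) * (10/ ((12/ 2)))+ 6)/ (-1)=-11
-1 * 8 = -8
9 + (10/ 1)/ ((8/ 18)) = 63/ 2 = 31.50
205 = 205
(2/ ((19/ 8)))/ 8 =2/ 19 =0.11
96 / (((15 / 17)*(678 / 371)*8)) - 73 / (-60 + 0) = 11741 / 1356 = 8.66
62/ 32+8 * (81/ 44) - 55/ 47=128171/ 8272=15.49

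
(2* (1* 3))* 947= 5682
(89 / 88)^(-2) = 0.98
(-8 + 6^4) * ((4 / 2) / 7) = 368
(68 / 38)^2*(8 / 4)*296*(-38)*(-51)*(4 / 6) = 46535936 / 19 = 2449259.79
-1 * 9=-9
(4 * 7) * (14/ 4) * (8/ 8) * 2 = 196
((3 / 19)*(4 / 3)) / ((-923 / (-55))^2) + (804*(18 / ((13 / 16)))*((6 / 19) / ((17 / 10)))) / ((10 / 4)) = 364183338884 / 275173067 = 1323.47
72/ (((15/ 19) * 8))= 57/ 5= 11.40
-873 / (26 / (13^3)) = -147537 / 2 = -73768.50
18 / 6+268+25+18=314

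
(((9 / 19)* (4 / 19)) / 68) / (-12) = -0.00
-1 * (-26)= 26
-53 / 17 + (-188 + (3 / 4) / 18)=-77959 / 408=-191.08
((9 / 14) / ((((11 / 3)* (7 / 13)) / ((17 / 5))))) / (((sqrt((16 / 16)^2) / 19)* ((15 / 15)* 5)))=113373 / 26950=4.21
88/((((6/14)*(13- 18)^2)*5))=616/375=1.64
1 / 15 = 0.07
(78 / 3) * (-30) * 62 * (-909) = 43959240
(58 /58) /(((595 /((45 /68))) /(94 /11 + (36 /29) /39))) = 160065 /16778762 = 0.01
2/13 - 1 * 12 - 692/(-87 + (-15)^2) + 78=54842/897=61.14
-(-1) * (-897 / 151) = -897 / 151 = -5.94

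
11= 11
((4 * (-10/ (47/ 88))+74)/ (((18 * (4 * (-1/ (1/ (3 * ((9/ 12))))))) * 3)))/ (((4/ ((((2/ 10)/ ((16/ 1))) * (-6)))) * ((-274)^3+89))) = 7/ 4176682034400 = 0.00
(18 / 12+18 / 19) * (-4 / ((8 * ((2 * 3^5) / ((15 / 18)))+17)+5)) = -465 / 222661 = -0.00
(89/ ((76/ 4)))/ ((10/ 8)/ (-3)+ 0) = -1068/ 95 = -11.24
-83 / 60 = -1.38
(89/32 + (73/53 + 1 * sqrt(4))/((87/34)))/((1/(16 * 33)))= 6656441/3074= 2165.40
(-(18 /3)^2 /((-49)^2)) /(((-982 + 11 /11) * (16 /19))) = 19 /1046836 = 0.00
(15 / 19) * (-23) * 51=-17595 / 19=-926.05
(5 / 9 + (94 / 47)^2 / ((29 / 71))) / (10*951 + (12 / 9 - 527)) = 2701 / 2344911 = 0.00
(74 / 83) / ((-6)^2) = 37 / 1494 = 0.02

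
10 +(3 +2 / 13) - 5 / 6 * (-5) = 1351 / 78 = 17.32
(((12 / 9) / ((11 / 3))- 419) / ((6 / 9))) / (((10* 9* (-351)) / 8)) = 614 / 3861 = 0.16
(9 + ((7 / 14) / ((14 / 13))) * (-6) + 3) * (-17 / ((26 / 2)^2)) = -2193 / 2366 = -0.93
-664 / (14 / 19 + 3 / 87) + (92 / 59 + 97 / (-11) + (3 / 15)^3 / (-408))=-28733749969 / 33099000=-868.12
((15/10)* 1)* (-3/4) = -9/8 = -1.12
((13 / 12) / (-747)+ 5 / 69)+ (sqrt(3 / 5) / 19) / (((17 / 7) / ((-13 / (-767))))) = 7 * sqrt(15) / 95285+ 14641 / 206172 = 0.07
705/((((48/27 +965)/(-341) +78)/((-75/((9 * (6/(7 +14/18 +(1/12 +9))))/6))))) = -110549875/83884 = -1317.89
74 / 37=2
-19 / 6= -3.17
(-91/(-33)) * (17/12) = 1547/396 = 3.91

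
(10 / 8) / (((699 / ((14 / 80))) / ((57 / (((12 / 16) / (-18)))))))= -399 / 932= -0.43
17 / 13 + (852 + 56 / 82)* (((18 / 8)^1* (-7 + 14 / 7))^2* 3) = 172561072 / 533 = 323754.36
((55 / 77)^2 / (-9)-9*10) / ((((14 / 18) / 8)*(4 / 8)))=-635440 / 343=-1852.59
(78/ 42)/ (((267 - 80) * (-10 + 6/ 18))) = -39/ 37961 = -0.00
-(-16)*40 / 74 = 320 / 37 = 8.65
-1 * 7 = -7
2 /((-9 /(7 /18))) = -7 /81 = -0.09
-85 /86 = -0.99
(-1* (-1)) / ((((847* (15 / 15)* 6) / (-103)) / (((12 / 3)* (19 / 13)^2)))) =-74366 / 429429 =-0.17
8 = 8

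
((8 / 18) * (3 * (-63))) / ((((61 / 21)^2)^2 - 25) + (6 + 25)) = -16336404 / 15012727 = -1.09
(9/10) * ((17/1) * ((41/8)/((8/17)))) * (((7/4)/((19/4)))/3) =248829/12160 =20.46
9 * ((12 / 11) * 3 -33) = -2943 / 11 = -267.55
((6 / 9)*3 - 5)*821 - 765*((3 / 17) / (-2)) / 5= -4899 / 2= -2449.50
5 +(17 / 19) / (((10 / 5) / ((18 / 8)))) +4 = 1521 / 152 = 10.01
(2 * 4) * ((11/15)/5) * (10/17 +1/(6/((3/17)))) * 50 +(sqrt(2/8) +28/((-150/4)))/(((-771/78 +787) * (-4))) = 3733892177/103045500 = 36.24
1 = 1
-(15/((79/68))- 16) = 244/79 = 3.09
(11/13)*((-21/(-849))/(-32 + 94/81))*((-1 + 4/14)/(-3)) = -1485/9190142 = -0.00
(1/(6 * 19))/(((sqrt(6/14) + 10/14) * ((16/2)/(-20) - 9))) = -175/21432 + 35 * sqrt(21)/21432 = -0.00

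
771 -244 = 527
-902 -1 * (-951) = 49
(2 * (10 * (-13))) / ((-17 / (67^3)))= 78198380 / 17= 4599904.71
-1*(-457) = 457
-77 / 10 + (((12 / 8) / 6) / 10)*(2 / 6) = -923 / 120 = -7.69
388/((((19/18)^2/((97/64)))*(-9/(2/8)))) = -84681/5776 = -14.66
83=83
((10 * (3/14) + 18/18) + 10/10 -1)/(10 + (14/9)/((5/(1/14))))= 90/287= 0.31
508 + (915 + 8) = 1431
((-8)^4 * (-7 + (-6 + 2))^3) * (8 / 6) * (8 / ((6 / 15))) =-436142080 / 3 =-145380693.33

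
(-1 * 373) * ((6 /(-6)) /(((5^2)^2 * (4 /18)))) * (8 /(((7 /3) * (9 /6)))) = 26856 /4375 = 6.14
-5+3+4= 2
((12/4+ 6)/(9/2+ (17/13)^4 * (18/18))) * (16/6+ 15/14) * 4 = 53808924/2968637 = 18.13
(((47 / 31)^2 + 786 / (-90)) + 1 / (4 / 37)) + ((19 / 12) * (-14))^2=42741319 / 86490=494.18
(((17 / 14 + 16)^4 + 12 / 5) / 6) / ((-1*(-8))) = 1829.48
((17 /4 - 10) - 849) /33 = -3419 /132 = -25.90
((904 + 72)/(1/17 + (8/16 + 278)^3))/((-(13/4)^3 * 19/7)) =-59465728/122630405956227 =-0.00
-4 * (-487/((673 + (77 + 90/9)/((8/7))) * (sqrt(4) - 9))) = -15584/41951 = -0.37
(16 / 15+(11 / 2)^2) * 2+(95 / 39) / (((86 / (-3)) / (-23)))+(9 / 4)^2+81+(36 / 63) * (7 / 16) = 20244773 / 134160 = 150.90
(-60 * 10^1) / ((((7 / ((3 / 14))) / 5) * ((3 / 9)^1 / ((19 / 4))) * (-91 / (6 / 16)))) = 192375 / 35672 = 5.39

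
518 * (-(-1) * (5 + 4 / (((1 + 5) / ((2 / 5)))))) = 40922 / 15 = 2728.13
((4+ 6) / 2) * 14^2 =980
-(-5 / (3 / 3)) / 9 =5 / 9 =0.56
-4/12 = -1/3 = -0.33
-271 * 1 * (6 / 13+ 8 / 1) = -2293.08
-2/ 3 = -0.67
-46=-46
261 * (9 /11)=2349 /11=213.55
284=284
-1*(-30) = 30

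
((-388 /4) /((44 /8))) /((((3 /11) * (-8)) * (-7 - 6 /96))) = -388 /339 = -1.14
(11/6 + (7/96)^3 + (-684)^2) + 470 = 414346494295/884736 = 468327.83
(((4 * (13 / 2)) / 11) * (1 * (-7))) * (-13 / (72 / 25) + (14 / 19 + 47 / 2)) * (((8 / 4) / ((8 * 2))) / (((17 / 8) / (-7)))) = 17186897 / 127908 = 134.37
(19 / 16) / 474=19 / 7584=0.00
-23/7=-3.29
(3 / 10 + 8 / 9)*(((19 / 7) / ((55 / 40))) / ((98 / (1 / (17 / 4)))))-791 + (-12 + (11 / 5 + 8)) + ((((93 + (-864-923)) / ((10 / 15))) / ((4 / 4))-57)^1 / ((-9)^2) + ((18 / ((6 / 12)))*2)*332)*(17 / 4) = 100662.89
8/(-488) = -1/61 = -0.02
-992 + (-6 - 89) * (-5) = -517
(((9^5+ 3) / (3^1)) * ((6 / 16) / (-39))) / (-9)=21.03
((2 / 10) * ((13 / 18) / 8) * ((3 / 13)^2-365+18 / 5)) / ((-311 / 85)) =2595373 / 1455480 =1.78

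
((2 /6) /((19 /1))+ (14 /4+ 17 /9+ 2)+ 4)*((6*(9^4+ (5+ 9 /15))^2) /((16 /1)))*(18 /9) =4205300972989 /11400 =368886050.26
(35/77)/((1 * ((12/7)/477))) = 5565/44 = 126.48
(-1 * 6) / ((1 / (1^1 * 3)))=-18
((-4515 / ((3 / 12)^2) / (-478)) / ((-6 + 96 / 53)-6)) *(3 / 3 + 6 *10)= -1946266 / 2151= -904.82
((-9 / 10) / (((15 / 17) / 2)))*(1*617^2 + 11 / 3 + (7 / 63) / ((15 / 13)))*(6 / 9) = -1747379782 / 3375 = -517742.16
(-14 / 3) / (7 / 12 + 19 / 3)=-56 / 83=-0.67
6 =6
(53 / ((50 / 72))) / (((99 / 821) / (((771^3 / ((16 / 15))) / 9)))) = 6647539186881 / 220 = 30216087213.10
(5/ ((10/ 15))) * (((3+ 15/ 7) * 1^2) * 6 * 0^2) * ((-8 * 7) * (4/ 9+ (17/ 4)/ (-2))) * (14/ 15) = 0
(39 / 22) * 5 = 195 / 22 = 8.86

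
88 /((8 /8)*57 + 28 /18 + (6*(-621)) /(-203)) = 160776 /140515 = 1.14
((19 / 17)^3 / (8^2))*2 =6859 / 157216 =0.04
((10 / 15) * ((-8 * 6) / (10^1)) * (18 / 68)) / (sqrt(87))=-24 * sqrt(87) / 2465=-0.09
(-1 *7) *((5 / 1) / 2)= -35 / 2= -17.50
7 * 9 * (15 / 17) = 945 / 17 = 55.59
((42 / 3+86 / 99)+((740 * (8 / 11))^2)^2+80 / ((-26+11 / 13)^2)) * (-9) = -131335560629335421712 / 173949721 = -755020243058.25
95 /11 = 8.64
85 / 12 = 7.08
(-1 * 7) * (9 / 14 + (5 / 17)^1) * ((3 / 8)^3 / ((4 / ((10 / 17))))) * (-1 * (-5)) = -150525 / 591872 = -0.25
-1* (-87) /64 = 1.36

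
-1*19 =-19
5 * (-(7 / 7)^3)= -5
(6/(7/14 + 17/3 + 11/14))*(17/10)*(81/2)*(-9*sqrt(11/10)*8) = -780759*sqrt(110)/1825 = -4486.94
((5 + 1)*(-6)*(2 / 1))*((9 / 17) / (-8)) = 4.76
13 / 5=2.60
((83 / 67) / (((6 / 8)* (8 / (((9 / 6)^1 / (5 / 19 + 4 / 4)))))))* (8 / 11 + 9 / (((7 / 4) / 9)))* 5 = 7135925 / 123816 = 57.63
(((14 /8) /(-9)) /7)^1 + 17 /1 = 611 /36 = 16.97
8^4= 4096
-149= -149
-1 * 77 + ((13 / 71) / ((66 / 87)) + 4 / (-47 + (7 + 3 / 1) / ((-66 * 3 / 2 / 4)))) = -563295173 / 7330466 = -76.84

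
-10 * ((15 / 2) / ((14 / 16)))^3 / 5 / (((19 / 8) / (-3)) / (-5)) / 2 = -25920000 / 6517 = -3977.29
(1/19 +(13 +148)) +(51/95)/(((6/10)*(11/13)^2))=373133/2299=162.30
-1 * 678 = -678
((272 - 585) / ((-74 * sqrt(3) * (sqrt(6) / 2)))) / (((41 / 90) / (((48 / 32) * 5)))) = 70425 * sqrt(2) / 3034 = 32.83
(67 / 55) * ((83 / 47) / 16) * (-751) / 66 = -1.53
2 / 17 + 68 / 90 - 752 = -574612 / 765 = -751.13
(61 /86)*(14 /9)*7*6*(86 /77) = 1708 /33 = 51.76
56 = 56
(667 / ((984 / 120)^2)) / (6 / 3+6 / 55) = 31625 / 6724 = 4.70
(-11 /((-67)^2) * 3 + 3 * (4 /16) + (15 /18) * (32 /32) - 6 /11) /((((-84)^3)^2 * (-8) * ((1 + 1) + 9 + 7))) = -610637 /29975176229471649792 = -0.00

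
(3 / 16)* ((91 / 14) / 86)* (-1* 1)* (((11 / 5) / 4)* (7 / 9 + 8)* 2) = -11297 / 82560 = -0.14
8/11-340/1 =-3732/11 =-339.27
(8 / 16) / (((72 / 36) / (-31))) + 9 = 5 / 4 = 1.25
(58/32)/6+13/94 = 0.44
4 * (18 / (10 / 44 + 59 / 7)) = 11088 / 1333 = 8.32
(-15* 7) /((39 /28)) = -980 /13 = -75.38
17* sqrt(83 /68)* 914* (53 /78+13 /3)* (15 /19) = 893435* sqrt(1411) /494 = 67935.93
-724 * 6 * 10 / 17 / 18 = -141.96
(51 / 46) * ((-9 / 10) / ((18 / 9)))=-459 / 920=-0.50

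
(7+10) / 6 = 17 / 6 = 2.83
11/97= 0.11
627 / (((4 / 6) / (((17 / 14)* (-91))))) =-415701 / 4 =-103925.25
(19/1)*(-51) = -969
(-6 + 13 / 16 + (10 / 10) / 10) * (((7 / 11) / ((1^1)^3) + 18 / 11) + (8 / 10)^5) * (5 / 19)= -3307393 / 950000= -3.48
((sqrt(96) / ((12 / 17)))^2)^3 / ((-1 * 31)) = -193100552 / 837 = -230705.56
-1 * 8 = -8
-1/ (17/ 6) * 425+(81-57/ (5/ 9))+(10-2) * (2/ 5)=-842/ 5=-168.40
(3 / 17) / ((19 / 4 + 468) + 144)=12 / 41939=0.00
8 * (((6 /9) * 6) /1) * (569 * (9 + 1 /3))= 509824 /3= 169941.33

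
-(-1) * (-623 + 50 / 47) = -29231 / 47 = -621.94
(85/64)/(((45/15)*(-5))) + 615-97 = 99439/192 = 517.91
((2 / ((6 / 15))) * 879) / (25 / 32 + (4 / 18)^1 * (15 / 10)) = 421920 / 107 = 3943.18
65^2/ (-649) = -4225/ 649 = -6.51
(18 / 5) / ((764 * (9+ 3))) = 3 / 7640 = 0.00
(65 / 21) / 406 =65 / 8526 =0.01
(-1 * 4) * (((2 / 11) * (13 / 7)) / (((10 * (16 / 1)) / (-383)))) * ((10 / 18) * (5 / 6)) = 24895 / 16632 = 1.50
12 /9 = 1.33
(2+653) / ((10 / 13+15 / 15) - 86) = -7.78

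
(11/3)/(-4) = -11/12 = -0.92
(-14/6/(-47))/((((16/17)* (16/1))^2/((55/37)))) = 111265/341901312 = 0.00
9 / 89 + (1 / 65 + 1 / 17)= 17243 / 98345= 0.18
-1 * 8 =-8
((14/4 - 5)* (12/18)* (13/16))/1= -13/16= -0.81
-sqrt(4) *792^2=-1254528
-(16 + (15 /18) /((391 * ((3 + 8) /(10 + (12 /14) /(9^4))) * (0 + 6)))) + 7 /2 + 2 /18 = -14683596737 /1185192162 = -12.39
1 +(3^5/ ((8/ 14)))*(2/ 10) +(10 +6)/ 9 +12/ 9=16049/ 180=89.16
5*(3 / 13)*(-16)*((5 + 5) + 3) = -240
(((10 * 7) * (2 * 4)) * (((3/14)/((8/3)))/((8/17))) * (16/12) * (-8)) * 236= -240720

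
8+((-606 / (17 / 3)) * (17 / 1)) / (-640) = 3469 / 320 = 10.84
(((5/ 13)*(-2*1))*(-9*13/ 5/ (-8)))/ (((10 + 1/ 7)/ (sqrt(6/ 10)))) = -63*sqrt(15)/ 1420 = -0.17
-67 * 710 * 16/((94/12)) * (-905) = 4132881600/47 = 87933651.06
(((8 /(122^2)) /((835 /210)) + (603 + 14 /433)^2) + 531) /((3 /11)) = 466723330871558992 /349520931069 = 1335322.98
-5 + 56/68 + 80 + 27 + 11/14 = 24659/238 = 103.61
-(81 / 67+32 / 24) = -511 / 201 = -2.54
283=283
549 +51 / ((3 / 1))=566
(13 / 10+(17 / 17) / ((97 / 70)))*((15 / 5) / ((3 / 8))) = 7844 / 485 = 16.17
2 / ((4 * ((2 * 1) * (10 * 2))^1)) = 0.01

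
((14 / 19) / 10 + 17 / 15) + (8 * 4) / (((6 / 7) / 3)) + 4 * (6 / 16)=65383 / 570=114.71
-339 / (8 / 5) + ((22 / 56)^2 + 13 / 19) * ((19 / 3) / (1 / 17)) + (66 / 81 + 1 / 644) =-58801021 / 486864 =-120.78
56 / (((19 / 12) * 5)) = 7.07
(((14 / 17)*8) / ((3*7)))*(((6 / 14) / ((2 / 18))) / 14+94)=73912 / 2499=29.58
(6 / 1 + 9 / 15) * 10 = 66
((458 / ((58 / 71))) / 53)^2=264355081 / 2362369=111.90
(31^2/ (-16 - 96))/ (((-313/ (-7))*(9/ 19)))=-18259/ 45072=-0.41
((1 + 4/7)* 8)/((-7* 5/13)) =-4.67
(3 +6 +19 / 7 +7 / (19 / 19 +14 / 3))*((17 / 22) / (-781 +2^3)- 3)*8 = -314579740 / 1011857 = -310.89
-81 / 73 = -1.11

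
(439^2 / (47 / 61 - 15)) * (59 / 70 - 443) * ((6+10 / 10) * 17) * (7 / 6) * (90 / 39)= 6185609254827 / 3224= 1918613292.44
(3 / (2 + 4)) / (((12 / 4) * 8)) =1 / 48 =0.02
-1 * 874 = -874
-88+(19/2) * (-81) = -1715/2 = -857.50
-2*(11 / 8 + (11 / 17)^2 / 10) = -2.83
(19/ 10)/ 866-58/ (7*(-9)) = 503477/ 545580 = 0.92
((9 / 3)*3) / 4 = 9 / 4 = 2.25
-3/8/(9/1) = -1/24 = -0.04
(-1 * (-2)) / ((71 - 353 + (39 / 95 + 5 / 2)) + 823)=380 / 103343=0.00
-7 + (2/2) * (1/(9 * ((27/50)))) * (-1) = -1751/243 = -7.21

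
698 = 698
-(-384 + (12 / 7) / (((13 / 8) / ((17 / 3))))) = 34400 / 91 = 378.02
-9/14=-0.64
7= 7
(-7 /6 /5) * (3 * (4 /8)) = -7 /20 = -0.35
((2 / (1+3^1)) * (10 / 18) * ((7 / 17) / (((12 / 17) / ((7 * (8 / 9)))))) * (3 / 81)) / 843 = 0.00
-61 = -61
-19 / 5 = -3.80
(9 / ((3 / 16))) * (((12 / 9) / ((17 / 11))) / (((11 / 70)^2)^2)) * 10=15366400000 / 22627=679117.87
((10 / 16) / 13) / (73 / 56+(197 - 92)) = 0.00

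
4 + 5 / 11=49 / 11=4.45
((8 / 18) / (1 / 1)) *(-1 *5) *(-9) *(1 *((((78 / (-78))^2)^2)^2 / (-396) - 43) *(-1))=85145 / 99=860.05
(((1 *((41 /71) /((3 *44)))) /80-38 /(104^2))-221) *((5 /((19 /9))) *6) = -3140.58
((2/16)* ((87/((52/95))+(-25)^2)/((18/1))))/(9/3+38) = 40765/307008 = 0.13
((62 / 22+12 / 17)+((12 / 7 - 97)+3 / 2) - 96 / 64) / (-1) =120116 / 1309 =91.76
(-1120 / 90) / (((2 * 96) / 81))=-21 / 4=-5.25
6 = 6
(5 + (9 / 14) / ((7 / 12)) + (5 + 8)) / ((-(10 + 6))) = -117 / 98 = -1.19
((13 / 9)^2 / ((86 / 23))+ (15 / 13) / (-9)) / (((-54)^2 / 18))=38921 / 14670396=0.00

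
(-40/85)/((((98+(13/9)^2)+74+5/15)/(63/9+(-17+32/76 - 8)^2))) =-8934948/5418971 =-1.65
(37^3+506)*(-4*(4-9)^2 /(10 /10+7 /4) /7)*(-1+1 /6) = 17053000 /77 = 221467.53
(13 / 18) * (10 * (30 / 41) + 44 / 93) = 193076 / 34317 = 5.63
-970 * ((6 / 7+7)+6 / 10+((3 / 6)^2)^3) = -8218.58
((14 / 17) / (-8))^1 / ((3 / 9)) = -21 / 68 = -0.31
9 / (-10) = -9 / 10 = -0.90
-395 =-395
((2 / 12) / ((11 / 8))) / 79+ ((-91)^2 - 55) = 8226.00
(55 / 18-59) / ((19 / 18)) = -53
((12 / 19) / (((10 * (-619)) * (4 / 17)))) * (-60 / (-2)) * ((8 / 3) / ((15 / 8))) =-1088 / 58805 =-0.02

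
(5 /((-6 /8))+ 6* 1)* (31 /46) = -31 /69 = -0.45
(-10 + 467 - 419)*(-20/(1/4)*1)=-3040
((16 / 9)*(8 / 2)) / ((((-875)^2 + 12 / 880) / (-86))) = -0.00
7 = 7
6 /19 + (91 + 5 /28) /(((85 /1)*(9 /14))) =19229 /9690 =1.98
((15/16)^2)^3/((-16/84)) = -239203125/67108864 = -3.56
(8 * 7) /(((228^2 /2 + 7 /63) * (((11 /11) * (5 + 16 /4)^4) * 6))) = 28 /511602723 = 0.00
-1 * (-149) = 149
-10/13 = -0.77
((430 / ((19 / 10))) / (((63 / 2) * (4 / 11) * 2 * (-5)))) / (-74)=2365 / 88578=0.03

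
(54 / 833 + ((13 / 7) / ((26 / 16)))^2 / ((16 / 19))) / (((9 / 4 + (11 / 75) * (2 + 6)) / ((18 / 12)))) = 605700 / 855491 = 0.71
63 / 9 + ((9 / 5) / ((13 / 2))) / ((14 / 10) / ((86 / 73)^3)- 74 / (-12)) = 6131759891 / 871058981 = 7.04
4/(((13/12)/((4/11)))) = 192/143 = 1.34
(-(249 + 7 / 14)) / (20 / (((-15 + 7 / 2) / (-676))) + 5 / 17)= -195109 / 919590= -0.21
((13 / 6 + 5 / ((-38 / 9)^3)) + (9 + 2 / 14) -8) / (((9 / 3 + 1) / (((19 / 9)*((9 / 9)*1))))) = 3737059 / 2183328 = 1.71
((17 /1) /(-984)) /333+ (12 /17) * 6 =23592095 /5570424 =4.24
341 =341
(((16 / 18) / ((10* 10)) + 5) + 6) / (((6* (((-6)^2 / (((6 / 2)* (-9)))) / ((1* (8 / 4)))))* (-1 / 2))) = 2477 / 450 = 5.50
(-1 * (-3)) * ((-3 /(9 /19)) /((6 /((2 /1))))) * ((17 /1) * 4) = -1292 /3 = -430.67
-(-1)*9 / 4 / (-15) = -3 / 20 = -0.15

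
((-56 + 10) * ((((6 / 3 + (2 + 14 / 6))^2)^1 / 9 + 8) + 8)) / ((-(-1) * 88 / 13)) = -495443 / 3564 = -139.01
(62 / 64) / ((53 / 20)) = 155 / 424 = 0.37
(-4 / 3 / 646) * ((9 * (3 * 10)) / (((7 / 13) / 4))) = -9360 / 2261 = -4.14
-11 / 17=-0.65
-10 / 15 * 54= -36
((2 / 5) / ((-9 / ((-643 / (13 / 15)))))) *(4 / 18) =2572 / 351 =7.33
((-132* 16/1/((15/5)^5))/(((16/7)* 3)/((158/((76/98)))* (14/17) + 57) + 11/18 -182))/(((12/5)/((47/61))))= 42041199200/2732551210341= 0.02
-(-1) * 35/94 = 35/94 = 0.37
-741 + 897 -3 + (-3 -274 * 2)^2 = 303754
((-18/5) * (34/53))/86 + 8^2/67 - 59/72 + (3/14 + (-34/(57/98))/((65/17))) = -1422337185167/95042230920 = -14.97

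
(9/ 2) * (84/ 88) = 189/ 44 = 4.30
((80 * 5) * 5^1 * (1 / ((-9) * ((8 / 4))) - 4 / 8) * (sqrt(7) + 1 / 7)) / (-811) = 10000 / 51093 + 10000 * sqrt(7) / 7299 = 3.82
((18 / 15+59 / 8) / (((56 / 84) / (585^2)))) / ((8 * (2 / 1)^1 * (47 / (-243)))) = -17114466915 / 12032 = -1422412.48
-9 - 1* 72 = -81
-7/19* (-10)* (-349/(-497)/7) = 3490/9443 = 0.37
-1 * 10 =-10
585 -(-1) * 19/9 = 5284/9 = 587.11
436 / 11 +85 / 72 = 32327 / 792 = 40.82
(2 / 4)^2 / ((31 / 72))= 18 / 31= 0.58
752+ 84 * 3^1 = 1004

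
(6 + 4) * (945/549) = 1050/61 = 17.21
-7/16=-0.44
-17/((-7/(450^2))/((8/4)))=6885000/7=983571.43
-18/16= -1.12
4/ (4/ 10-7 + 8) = 20/ 7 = 2.86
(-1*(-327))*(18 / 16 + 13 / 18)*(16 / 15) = 28994 / 45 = 644.31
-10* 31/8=-155/4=-38.75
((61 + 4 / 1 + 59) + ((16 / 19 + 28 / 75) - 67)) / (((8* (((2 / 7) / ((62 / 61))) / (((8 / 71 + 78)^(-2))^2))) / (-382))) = -87373459988257499 / 328945653044609851200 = -0.00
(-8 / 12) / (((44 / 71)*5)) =-71 / 330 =-0.22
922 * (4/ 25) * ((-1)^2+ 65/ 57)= 449936/ 1425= 315.74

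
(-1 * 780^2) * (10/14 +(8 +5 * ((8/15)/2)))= -42790800/7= -6112971.43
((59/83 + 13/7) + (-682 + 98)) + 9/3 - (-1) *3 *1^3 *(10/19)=-6367881/11039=-576.85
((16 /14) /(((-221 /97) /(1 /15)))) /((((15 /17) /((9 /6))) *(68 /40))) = -776 /23205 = -0.03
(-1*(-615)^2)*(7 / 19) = -2647575 / 19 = -139346.05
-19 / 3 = -6.33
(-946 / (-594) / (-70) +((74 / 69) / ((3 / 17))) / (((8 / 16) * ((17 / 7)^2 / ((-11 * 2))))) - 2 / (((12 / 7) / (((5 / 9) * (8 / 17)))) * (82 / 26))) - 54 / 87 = -4498542493 / 97628790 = -46.08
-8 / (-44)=0.18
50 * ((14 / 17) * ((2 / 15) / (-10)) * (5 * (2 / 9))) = -280 / 459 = -0.61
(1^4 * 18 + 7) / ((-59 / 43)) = -1075 / 59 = -18.22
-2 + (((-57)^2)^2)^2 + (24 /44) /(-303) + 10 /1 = 123797793551441997 /1111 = 111429157112009.00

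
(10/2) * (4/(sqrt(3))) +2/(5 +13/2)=4/23 +20 * sqrt(3)/3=11.72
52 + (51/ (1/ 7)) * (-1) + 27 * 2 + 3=-248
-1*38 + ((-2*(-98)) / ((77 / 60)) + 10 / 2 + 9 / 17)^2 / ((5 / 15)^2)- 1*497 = 7863535109 / 34969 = 224871.60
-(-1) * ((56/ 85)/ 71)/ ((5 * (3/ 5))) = 56/ 18105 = 0.00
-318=-318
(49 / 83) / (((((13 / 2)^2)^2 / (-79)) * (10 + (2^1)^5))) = -4424 / 7111689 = -0.00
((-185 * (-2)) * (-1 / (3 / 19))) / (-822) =3515 / 1233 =2.85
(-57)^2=3249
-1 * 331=-331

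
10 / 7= 1.43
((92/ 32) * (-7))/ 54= -0.37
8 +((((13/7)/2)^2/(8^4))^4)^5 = 98948763956492251671935825660255386082598295198088289794315066850572120641140421284824363208846314161796185878655695009/12368595494561531458991978207531923260324786899761036224289383356321515080097404079592478970364549160519355715263922176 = 8.00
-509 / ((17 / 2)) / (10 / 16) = -8144 / 85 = -95.81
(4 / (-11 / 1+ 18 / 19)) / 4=-19 / 191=-0.10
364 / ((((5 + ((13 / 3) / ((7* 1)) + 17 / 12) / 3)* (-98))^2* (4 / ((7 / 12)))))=13 / 75843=0.00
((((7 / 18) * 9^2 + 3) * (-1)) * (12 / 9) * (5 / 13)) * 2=-460 / 13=-35.38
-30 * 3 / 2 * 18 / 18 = -45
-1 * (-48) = 48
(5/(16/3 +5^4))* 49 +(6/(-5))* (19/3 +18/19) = -299941/35929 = -8.35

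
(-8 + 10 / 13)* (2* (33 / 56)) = -8.52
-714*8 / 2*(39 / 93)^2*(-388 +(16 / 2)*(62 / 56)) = 182998608 / 961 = 190425.19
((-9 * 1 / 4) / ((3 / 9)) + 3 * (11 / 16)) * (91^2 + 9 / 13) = -4037325 / 104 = -38820.43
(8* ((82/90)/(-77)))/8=-41/3465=-0.01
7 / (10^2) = 7 / 100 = 0.07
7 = 7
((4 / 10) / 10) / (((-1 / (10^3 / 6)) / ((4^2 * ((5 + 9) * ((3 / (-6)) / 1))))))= 2240 / 3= 746.67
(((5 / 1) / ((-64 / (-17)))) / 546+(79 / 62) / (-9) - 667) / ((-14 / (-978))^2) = -57603277935895 / 17693312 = -3255652.64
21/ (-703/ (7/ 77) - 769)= -7/ 2834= -0.00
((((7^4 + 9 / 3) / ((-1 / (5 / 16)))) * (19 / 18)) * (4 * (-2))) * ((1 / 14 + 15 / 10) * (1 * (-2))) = -1256090 / 63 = -19937.94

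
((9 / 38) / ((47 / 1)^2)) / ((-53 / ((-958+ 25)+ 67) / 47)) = 3897 / 47329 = 0.08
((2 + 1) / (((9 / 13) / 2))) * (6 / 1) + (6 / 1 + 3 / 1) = 61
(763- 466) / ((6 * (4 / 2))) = 24.75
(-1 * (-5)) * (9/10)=4.50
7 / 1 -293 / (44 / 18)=-2483 / 22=-112.86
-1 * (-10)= 10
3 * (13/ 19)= 39/ 19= 2.05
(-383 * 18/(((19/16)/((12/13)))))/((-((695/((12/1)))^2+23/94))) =8958449664/5607846257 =1.60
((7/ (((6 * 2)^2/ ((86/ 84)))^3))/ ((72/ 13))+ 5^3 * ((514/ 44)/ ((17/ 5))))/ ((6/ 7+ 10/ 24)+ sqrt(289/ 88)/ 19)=7059012142723341797159/ 20819251812913053696-3472214531590428823 * sqrt(22)/ 641489551658385408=313.67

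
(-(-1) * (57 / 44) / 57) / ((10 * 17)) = 0.00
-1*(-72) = 72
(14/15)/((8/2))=7/30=0.23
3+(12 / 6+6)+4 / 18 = 101 / 9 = 11.22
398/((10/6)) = 1194/5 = 238.80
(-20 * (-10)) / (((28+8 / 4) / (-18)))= -120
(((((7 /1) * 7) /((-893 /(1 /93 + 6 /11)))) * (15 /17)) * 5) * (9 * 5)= -31366125 /5176721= -6.06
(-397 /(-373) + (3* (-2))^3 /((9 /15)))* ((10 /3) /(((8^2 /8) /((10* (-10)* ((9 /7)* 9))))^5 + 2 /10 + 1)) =-330347851533544921875 /331327423969738813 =-997.04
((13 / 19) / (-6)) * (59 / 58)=-767 / 6612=-0.12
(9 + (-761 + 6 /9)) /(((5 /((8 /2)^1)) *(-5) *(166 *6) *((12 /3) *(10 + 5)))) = 1127 /560250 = 0.00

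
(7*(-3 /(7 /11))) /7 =-33 /7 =-4.71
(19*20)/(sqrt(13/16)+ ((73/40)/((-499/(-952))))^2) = 2856171769235288000/90613207704469251 - 58901423100950000*sqrt(13)/90613207704469251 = 29.18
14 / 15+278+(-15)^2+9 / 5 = 7586 / 15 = 505.73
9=9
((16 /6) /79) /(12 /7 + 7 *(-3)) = -56 /31995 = -0.00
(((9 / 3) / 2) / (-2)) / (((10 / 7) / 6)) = -63 / 20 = -3.15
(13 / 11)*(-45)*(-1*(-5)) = -2925 / 11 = -265.91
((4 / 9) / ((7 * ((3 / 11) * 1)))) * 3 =44 / 63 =0.70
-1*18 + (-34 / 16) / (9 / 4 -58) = -8011 / 446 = -17.96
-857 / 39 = -21.97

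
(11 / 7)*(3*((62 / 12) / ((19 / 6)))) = 1023 / 133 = 7.69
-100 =-100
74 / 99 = 0.75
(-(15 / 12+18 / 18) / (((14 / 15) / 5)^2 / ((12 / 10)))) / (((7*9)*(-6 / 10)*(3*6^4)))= 625 / 1185408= 0.00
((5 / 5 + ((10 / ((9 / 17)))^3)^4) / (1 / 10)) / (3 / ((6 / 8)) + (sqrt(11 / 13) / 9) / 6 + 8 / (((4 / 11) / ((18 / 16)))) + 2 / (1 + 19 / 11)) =2679712717914564042406410090711400 / 3829902620596500411 - 1165244474459522564859072962000*sqrt(143) / 34469123585368503699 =699277430256669.08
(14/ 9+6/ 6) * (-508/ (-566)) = 2.29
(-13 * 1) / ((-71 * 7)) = 13 / 497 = 0.03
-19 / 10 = -1.90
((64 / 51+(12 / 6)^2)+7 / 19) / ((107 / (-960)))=-1743680 / 34561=-50.45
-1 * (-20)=20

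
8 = 8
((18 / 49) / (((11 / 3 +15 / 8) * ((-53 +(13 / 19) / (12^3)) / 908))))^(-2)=356228094947643961 / 459437739998183424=0.78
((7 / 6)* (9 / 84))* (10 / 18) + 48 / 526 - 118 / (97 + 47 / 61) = -9846073 / 9411192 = -1.05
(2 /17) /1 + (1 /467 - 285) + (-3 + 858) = 4526181 /7939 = 570.12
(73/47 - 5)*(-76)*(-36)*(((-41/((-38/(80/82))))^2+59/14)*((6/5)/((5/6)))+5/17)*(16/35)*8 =-25521112682496/92983625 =-274468.89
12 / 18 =0.67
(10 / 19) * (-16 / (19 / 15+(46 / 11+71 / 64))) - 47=-63530743 / 1315769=-48.28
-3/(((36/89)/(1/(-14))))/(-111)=-0.00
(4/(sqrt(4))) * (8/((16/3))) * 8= 24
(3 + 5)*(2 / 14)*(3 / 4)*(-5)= -30 / 7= -4.29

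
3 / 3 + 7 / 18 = 25 / 18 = 1.39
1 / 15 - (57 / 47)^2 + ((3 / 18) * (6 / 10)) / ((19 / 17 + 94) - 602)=-801941743 / 571048590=-1.40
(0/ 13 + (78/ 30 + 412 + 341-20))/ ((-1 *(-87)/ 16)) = 19616/ 145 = 135.28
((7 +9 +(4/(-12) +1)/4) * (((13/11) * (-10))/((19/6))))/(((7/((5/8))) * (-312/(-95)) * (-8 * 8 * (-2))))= -12125/946176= -0.01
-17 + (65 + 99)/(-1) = -181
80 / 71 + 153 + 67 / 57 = 155.30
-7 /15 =-0.47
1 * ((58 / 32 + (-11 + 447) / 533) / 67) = 22433 / 571376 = 0.04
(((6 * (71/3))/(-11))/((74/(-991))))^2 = 4950670321/165649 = 29886.51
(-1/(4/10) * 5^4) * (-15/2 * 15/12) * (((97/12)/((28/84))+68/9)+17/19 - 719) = -36674140625/3648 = -10053218.37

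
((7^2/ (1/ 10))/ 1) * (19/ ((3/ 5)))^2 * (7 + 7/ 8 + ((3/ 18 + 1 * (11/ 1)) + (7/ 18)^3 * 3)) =20651907500/ 2187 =9443030.41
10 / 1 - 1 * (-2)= 12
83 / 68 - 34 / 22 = -243 / 748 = -0.32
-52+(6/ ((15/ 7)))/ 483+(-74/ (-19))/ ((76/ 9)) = -12836351/ 249090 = -51.53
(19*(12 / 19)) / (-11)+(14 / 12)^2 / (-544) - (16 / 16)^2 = -450971 / 215424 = -2.09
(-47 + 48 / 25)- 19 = -1602 / 25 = -64.08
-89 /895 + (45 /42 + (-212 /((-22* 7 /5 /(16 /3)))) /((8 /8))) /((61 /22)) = 15508216 /1146495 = 13.53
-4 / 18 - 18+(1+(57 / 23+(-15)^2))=43523 / 207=210.26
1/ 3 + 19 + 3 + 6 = 85/ 3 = 28.33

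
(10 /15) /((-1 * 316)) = -1 /474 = -0.00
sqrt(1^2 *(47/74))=sqrt(3478)/74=0.80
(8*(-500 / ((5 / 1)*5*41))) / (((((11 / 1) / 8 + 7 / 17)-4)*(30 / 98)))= 30464 / 5289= 5.76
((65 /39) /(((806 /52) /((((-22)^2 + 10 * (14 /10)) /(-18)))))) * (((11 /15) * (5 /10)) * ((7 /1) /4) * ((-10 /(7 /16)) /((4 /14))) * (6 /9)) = 255640 /2511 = 101.81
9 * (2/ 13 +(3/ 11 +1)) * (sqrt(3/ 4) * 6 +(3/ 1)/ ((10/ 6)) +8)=5508 * sqrt(3)/ 143 +89964/ 715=192.54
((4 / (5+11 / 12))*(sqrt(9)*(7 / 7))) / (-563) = -144 / 39973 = -0.00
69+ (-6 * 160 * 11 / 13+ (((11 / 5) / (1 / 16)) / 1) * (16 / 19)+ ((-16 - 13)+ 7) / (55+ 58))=-99622771 / 139555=-713.86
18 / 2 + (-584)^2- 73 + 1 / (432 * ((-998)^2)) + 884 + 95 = 147141137037889 / 430273728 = 341971.00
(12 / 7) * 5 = 60 / 7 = 8.57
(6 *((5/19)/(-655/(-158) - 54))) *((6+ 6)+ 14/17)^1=-1033320/2544271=-0.41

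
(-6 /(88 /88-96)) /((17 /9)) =54 /1615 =0.03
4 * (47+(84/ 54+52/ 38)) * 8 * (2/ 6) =273184/ 513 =532.52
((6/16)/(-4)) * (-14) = 1.31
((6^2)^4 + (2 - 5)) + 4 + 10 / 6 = 1679618.67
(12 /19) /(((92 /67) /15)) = 3015 /437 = 6.90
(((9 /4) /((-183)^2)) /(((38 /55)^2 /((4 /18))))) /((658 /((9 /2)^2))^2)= 2205225 /74443816305152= 0.00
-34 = -34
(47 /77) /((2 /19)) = 893 /154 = 5.80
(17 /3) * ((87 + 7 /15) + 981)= 272459 /45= 6054.64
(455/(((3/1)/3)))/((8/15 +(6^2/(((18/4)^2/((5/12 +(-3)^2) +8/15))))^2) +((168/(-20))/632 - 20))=291154500/187757431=1.55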